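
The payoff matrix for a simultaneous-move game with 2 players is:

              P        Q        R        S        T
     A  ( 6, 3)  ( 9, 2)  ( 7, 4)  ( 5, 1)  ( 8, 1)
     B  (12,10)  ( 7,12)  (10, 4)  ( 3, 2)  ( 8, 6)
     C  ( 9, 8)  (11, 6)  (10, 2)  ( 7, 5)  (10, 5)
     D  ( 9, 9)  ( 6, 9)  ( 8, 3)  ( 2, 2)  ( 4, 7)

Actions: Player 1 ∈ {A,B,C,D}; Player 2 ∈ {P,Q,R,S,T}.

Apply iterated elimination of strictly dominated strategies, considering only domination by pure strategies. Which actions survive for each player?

P1 drop A (C beats it: P:9>6 Q:11>9 R:10>7 S:7>5 T:10>8)
P1 drop D (B beats it: P:12>9 Q:7>6 R:10>8 S:3>2 T:8>4)
P2 drop R (P beats it: B:10>4 C:8>2)
P2 drop S (P beats it: B:10>2 C:8>5)
P2 drop T (P beats it: B:10>6 C:8>5)
P1→{B,C} P2→{P,Q}

IESDS → P1:{B,C} P2:{P,Q}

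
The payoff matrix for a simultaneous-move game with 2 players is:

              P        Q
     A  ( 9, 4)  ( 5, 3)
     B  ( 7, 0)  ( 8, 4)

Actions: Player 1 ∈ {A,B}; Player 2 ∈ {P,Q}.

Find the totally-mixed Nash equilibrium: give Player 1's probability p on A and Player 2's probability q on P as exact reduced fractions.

P1 mixes 4/5 on A; P2 mixes 3/5 on P

P1 indiff ⇒ q·9+(1-q)·5 = q·7+(1-q)·8 ⇒ q(2) = (1-q)(3) ⇒ q = 3/5
P2 indiff ⇒ p·4+(1-p)·0 = p·3+(1-p)·4 ⇒ p(1) = (1-p)(4) ⇒ p = 4/5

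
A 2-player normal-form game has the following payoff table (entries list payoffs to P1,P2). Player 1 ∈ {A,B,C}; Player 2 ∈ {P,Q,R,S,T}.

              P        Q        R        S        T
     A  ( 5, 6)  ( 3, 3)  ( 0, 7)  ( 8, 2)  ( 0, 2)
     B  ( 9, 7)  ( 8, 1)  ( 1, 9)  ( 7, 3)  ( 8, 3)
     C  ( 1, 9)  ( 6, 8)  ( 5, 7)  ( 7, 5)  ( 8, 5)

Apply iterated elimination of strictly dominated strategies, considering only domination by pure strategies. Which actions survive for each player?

P2 drop Q (P beats it: A:6>3 B:7>1 C:9>8)
P2 drop S (P beats it: A:6>2 B:7>3 C:9>5)
P1 drop A (B beats it: P:9>5 R:1>0 T:8>0)
P2 drop T (P beats it: B:7>3 C:9>5)
P1→{B,C} P2→{P,R}

Remaining: P1:{B,C} P2:{P,R}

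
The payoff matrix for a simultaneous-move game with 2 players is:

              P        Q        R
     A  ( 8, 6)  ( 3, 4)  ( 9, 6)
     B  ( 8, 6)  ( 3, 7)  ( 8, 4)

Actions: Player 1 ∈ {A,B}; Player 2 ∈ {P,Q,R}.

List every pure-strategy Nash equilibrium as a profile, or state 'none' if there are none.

(A,P): NE
(A,Q): not NE [P2→R gives 6>4]
(A,R): NE
(B,P): not NE [P2→Q gives 7>6]
(B,Q): NE
(B,R): not NE [P1→A gives 9>8; P2→Q gives 7>4]

NE set: (A,P), (A,R), (B,Q)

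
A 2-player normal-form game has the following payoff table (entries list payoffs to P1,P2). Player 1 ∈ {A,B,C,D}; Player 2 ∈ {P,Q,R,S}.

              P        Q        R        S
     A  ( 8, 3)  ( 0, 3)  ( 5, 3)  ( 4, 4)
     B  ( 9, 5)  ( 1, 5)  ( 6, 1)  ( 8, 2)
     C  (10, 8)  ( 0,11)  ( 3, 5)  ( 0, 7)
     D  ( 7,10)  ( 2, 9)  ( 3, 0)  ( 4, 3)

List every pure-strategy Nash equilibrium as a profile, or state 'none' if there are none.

(A,P): not NE [P1→C gives 10>8; P2→S gives 4>3]
(A,Q): not NE [P1→D gives 2>0; P2→S gives 4>3]
(A,R): not NE [P1→B gives 6>5; P2→S gives 4>3]
(A,S): not NE [P1→B gives 8>4]
(B,P): not NE [P1→C gives 10>9]
(B,Q): not NE [P1→D gives 2>1]
(B,R): not NE [P2→Q gives 5>1]
(B,S): not NE [P2→Q gives 5>2]
(C,P): not NE [P2→Q gives 11>8]
(C,Q): not NE [P1→D gives 2>0]
(C,R): not NE [P1→B gives 6>3; P2→Q gives 11>5]
(C,S): not NE [P1→B gives 8>0; P2→Q gives 11>7]
(D,P): not NE [P1→C gives 10>7]
(D,Q): not NE [P2→P gives 10>9]
(D,R): not NE [P1→B gives 6>3; P2→P gives 10>0]
(D,S): not NE [P1→B gives 8>4; P2→P gives 10>3]

PSNE: ∅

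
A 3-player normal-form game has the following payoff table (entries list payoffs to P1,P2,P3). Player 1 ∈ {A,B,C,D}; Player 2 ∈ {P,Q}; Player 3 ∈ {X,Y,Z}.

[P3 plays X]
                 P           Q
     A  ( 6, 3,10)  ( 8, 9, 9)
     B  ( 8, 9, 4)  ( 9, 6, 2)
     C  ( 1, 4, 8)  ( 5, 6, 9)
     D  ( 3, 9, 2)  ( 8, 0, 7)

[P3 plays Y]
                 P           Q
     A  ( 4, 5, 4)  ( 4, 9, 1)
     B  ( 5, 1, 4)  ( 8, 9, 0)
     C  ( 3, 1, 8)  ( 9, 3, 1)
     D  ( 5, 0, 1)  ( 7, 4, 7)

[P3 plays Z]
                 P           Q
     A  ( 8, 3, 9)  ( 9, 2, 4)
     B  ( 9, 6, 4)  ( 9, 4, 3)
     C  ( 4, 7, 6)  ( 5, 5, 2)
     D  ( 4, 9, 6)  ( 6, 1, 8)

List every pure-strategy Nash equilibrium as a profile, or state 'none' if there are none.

(A,P,X): not NE [P1→B gives 8>6; P2→Q gives 9>3]
(A,P,Y): not NE [P1→D gives 5>4; P2→Q gives 9>5; P3→X gives 10>4]
(A,P,Z): not NE [P1→B gives 9>8; P3→X gives 10>9]
(A,Q,X): not NE [P1→B gives 9>8]
(A,Q,Y): not NE [P1→C gives 9>4; P3→X gives 9>1]
(A,Q,Z): not NE [P2→P gives 3>2; P3→X gives 9>4]
(B,P,X): NE
(B,P,Y): not NE [P2→Q gives 9>1]
(B,P,Z): NE
(B,Q,X): not NE [P2→P gives 9>6; P3→Z gives 3>2]
(B,Q,Y): not NE [P1→C gives 9>8; P3→Z gives 3>0]
(B,Q,Z): not NE [P2→P gives 6>4]
(C,P,X): not NE [P1→B gives 8>1; P2→Q gives 6>4]
(C,P,Y): not NE [P1→D gives 5>3; P2→Q gives 3>1]
(C,P,Z): not NE [P1→B gives 9>4; P3→Y gives 8>6]
(C,Q,X): not NE [P1→B gives 9>5]
(C,Q,Y): not NE [P3→X gives 9>1]
(C,Q,Z): not NE [P1→B gives 9>5; P2→P gives 7>5; P3→X gives 9>2]
(D,P,X): not NE [P1→B gives 8>3; P3→Z gives 6>2]
(D,P,Y): not NE [P2→Q gives 4>0; P3→Z gives 6>1]
(D,P,Z): not NE [P1→B gives 9>4]
(D,Q,X): not NE [P1→B gives 9>8; P2→P gives 9>0; P3→Z gives 8>7]
(D,Q,Y): not NE [P1→C gives 9>7; P3→Z gives 8>7]
(D,Q,Z): not NE [P1→B gives 9>6; P2→P gives 9>1]

Nash profiles: (B,P,X), (B,P,Z)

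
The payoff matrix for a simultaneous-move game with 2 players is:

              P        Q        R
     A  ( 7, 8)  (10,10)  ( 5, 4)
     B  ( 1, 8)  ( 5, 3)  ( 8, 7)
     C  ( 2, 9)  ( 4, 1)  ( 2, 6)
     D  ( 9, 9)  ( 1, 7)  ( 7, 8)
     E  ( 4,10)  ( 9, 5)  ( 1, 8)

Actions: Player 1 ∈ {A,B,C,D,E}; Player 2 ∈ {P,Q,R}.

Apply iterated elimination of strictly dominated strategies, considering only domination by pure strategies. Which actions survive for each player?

IESDS → P1:{A,D} P2:{P,Q}

P1 drop C (A beats it: P:7>2 Q:10>4 R:5>2)
P1 drop E (A beats it: P:7>4 Q:10>9 R:5>1)
P2 drop R (P beats it: A:8>4 B:8>7 D:9>8)
P1 drop B (A beats it: P:7>1 Q:10>5)
P1→{A,D} P2→{P,Q}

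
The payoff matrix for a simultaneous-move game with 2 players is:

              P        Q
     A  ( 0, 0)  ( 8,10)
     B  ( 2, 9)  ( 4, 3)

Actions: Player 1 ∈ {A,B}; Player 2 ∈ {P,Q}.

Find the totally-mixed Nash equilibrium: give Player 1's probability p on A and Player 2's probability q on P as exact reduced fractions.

(p,q) = (3/8, 2/3)

P1 indiff ⇒ q·0+(1-q)·8 = q·2+(1-q)·4 ⇒ q(-2) = (1-q)(-4) ⇒ q = 2/3
P2 indiff ⇒ p·0+(1-p)·9 = p·10+(1-p)·3 ⇒ p(-10) = (1-p)(-6) ⇒ p = 3/8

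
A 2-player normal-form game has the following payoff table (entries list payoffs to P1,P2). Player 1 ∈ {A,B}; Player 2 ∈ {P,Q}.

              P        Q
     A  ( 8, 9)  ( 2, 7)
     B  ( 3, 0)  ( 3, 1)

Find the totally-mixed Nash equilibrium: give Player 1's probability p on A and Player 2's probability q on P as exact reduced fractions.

P1 indiff ⇒ q·8+(1-q)·2 = q·3+(1-q)·3 ⇒ q(5) = (1-q)(1) ⇒ q = 1/6
P2 indiff ⇒ p·9+(1-p)·0 = p·7+(1-p)·1 ⇒ p(2) = (1-p)(1) ⇒ p = 1/3

(p,q) = (1/3, 1/6)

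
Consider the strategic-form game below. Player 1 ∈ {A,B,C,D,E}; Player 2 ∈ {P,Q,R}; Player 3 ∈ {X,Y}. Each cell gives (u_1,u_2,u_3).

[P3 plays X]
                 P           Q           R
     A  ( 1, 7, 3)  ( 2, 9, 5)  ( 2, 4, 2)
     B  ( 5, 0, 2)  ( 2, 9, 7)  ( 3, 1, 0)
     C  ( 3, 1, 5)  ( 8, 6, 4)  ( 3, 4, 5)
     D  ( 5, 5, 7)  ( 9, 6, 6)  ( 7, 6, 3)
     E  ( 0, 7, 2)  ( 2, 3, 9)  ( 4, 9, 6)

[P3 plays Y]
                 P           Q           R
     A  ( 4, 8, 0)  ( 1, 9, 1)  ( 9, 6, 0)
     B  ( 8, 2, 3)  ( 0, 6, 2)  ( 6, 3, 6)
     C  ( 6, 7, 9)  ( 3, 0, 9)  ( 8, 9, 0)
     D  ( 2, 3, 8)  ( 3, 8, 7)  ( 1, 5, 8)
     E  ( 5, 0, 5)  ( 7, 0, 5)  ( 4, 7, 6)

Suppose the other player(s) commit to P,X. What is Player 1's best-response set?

argmax u_1 = {B,D}

u_1(A vs P,X) = 1
u_1(B vs P,X) = 5
u_1(C vs P,X) = 3
u_1(D vs P,X) = 5
u_1(E vs P,X) = 0
max payoff 5 at {B,D}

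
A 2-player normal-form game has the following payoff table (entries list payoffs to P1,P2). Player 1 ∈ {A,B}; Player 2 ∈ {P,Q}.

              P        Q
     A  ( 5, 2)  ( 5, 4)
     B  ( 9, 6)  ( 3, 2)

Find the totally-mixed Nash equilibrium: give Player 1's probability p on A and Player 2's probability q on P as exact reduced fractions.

p=2/3, q=1/3

P1 indiff ⇒ q·5+(1-q)·5 = q·9+(1-q)·3 ⇒ q(-4) = (1-q)(-2) ⇒ q = 1/3
P2 indiff ⇒ p·2+(1-p)·6 = p·4+(1-p)·2 ⇒ p(-2) = (1-p)(-4) ⇒ p = 2/3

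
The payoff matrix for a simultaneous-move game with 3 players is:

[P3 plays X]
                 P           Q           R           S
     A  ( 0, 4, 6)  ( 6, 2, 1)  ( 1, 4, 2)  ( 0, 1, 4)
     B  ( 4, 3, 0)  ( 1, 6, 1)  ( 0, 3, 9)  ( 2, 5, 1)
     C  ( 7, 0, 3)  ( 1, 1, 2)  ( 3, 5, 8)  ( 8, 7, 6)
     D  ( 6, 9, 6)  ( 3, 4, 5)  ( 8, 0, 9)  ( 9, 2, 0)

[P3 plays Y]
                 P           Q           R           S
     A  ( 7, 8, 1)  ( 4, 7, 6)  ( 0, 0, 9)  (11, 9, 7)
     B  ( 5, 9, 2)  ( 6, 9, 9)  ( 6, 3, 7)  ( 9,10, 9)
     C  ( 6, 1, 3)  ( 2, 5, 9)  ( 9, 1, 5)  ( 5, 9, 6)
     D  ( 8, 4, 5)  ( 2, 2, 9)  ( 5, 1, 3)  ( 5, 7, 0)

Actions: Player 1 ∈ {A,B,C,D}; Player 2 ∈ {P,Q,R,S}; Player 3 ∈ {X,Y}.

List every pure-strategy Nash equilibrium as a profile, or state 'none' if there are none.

NE set: (A,S,Y)

(A,P,X): not NE [P1→C gives 7>0]
(A,P,Y): not NE [P1→D gives 8>7; P2→S gives 9>8; P3→X gives 6>1]
(A,Q,X): not NE [P2→R gives 4>2; P3→Y gives 6>1]
(A,Q,Y): not NE [P1→B gives 6>4; P2→S gives 9>7]
(A,R,X): not NE [P1→D gives 8>1; P3→Y gives 9>2]
(A,R,Y): not NE [P1→C gives 9>0; P2→S gives 9>0]
(A,S,X): not NE [P1→D gives 9>0; P2→R gives 4>1; P3→Y gives 7>4]
(A,S,Y): NE
(B,P,X): not NE [P1→C gives 7>4; P2→Q gives 6>3; P3→Y gives 2>0]
(B,P,Y): not NE [P1→D gives 8>5; P2→S gives 10>9]
(B,Q,X): not NE [P1→A gives 6>1; P3→Y gives 9>1]
(B,Q,Y): not NE [P2→S gives 10>9]
(B,R,X): not NE [P1→D gives 8>0; P2→Q gives 6>3]
(B,R,Y): not NE [P1→C gives 9>6; P2→S gives 10>3; P3→X gives 9>7]
(B,S,X): not NE [P1→D gives 9>2; P2→Q gives 6>5; P3→Y gives 9>1]
(B,S,Y): not NE [P1→A gives 11>9]
(C,P,X): not NE [P2→S gives 7>0]
(C,P,Y): not NE [P1→D gives 8>6; P2→S gives 9>1]
(C,Q,X): not NE [P1→A gives 6>1; P2→S gives 7>1; P3→Y gives 9>2]
(C,Q,Y): not NE [P1→B gives 6>2; P2→S gives 9>5]
(C,R,X): not NE [P1→D gives 8>3; P2→S gives 7>5]
(C,R,Y): not NE [P2→S gives 9>1; P3→X gives 8>5]
(C,S,X): not NE [P1→D gives 9>8]
(C,S,Y): not NE [P1→A gives 11>5]
(D,P,X): not NE [P1→C gives 7>6]
(D,P,Y): not NE [P2→S gives 7>4; P3→X gives 6>5]
(D,Q,X): not NE [P1→A gives 6>3; P2→P gives 9>4; P3→Y gives 9>5]
(D,Q,Y): not NE [P1→B gives 6>2; P2→S gives 7>2]
(D,R,X): not NE [P2→P gives 9>0]
(D,R,Y): not NE [P1→C gives 9>5; P2→S gives 7>1; P3→X gives 9>3]
(D,S,X): not NE [P2→P gives 9>2]
(D,S,Y): not NE [P1→A gives 11>5]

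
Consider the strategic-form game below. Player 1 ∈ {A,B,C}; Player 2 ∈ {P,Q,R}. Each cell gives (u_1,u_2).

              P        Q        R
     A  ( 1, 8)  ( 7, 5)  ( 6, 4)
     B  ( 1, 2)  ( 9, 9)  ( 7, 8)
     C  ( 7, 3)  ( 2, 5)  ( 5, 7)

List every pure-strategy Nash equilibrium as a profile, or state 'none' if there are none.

(A,P): not NE [P1→C gives 7>1]
(A,Q): not NE [P1→B gives 9>7; P2→P gives 8>5]
(A,R): not NE [P1→B gives 7>6; P2→P gives 8>4]
(B,P): not NE [P1→C gives 7>1; P2→Q gives 9>2]
(B,Q): NE
(B,R): not NE [P2→Q gives 9>8]
(C,P): not NE [P2→R gives 7>3]
(C,Q): not NE [P1→B gives 9>2; P2→R gives 7>5]
(C,R): not NE [P1→B gives 7>5]

Nash profiles: (B,Q)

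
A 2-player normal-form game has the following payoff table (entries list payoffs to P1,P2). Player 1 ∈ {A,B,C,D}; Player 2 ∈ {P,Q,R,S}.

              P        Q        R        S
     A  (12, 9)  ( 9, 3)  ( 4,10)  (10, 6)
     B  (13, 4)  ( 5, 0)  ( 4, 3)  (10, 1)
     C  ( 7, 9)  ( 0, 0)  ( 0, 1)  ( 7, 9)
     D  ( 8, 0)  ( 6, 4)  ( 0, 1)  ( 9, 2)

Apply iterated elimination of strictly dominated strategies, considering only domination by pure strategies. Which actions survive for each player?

P1 drop C (A beats it: P:12>7 Q:9>0 R:4>0 S:10>7)
P1 drop D (A beats it: P:12>8 Q:9>6 R:4>0 S:10>9)
P2 drop Q (P beats it: A:9>3 B:4>0)
P2 drop S (P beats it: A:9>6 B:4>1)
P1→{A,B} P2→{P,R}

IESDS → P1:{A,B} P2:{P,R}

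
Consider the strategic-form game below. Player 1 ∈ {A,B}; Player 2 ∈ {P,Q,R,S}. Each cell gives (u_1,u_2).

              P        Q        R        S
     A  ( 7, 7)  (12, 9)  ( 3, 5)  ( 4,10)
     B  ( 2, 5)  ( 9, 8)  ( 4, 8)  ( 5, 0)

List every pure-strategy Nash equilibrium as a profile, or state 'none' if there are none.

(A,P): not NE [P2→S gives 10>7]
(A,Q): not NE [P2→S gives 10>9]
(A,R): not NE [P1→B gives 4>3; P2→S gives 10>5]
(A,S): not NE [P1→B gives 5>4]
(B,P): not NE [P1→A gives 7>2; P2→R gives 8>5]
(B,Q): not NE [P1→A gives 12>9]
(B,R): NE
(B,S): not NE [P2→R gives 8>0]

NE set: (B,R)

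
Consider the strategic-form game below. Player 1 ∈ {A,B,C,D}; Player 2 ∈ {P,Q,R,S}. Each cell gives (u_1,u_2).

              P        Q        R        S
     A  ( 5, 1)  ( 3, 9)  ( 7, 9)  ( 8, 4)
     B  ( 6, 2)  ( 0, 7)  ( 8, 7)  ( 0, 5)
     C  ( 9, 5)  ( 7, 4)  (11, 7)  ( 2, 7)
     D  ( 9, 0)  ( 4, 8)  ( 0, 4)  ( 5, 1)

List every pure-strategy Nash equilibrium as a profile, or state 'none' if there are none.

(A,P): not NE [P1→D gives 9>5; P2→R gives 9>1]
(A,Q): not NE [P1→C gives 7>3]
(A,R): not NE [P1→C gives 11>7]
(A,S): not NE [P2→R gives 9>4]
(B,P): not NE [P1→D gives 9>6; P2→R gives 7>2]
(B,Q): not NE [P1→C gives 7>0]
(B,R): not NE [P1→C gives 11>8]
(B,S): not NE [P1→A gives 8>0; P2→R gives 7>5]
(C,P): not NE [P2→S gives 7>5]
(C,Q): not NE [P2→S gives 7>4]
(C,R): NE
(C,S): not NE [P1→A gives 8>2]
(D,P): not NE [P2→Q gives 8>0]
(D,Q): not NE [P1→C gives 7>4]
(D,R): not NE [P1→C gives 11>0; P2→Q gives 8>4]
(D,S): not NE [P1→A gives 8>5; P2→Q gives 8>1]

NE set: (C,R)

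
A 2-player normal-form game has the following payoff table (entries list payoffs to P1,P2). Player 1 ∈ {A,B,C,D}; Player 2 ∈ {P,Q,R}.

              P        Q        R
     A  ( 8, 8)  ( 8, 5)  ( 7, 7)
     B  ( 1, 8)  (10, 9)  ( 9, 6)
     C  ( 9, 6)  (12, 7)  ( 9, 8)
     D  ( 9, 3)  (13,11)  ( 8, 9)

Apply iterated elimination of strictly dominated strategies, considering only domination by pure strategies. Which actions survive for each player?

P1 drop A (C beats it: P:9>8 Q:12>8 R:9>7)
P2 drop P (Q beats it: B:9>8 C:7>6 D:11>3)
P1→{B,C,D} P2→{Q,R}

Remaining: P1:{B,C,D} P2:{Q,R}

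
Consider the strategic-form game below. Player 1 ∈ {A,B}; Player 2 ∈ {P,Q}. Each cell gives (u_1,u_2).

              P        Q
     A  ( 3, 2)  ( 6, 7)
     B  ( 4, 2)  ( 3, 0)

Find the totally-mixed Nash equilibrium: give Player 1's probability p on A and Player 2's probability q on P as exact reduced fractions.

P1 mixes 2/7 on A; P2 mixes 3/4 on P

P1 indiff ⇒ q·3+(1-q)·6 = q·4+(1-q)·3 ⇒ q(-1) = (1-q)(-3) ⇒ q = 3/4
P2 indiff ⇒ p·2+(1-p)·2 = p·7+(1-p)·0 ⇒ p(-5) = (1-p)(-2) ⇒ p = 2/7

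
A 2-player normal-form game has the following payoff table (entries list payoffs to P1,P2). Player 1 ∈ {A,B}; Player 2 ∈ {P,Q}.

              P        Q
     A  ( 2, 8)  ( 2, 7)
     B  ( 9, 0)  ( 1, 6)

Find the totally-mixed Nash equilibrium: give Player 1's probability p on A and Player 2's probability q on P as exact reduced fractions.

P1 mixes 6/7 on A; P2 mixes 1/8 on P

P1 indiff ⇒ q·2+(1-q)·2 = q·9+(1-q)·1 ⇒ q(-7) = (1-q)(-1) ⇒ q = 1/8
P2 indiff ⇒ p·8+(1-p)·0 = p·7+(1-p)·6 ⇒ p(1) = (1-p)(6) ⇒ p = 6/7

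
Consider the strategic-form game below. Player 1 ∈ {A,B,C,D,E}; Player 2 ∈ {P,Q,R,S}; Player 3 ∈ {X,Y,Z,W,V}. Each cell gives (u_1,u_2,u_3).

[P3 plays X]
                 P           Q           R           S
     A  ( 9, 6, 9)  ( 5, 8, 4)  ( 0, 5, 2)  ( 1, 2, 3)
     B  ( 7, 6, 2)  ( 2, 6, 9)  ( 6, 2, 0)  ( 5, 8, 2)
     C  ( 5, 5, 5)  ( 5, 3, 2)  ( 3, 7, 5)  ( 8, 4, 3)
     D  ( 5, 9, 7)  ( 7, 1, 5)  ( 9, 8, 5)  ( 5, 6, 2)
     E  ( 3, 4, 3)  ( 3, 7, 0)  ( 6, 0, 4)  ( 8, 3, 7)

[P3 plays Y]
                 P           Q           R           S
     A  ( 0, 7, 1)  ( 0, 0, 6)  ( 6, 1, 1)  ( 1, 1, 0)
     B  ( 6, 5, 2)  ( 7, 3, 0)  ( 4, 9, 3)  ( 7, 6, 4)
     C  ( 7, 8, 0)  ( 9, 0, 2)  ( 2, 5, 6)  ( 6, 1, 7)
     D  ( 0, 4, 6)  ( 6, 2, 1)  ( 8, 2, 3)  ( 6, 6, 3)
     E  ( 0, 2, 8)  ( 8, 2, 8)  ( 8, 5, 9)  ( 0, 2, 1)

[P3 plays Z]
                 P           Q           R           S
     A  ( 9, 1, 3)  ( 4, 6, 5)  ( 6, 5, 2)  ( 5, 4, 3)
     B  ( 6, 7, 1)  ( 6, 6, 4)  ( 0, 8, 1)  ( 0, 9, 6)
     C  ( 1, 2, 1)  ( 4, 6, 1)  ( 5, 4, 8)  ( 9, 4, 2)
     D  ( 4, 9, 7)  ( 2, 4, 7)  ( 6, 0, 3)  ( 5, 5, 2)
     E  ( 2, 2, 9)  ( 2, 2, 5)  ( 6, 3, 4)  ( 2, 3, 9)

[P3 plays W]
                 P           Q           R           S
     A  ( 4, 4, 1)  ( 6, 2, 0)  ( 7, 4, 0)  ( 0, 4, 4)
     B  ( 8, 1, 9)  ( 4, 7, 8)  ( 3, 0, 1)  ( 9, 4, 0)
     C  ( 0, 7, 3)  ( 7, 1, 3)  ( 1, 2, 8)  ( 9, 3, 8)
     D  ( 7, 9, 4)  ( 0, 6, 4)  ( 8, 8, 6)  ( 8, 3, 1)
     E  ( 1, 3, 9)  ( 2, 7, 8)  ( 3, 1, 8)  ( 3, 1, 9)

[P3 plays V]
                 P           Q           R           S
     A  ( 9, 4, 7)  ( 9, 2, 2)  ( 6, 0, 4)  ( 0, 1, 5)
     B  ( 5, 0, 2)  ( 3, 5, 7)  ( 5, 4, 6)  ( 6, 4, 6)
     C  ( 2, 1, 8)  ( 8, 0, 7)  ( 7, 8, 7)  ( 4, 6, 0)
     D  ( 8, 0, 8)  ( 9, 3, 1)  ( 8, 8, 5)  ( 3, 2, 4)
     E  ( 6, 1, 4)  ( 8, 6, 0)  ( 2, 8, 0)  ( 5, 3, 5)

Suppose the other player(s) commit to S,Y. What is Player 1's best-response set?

u_1(A vs S,Y) = 1
u_1(B vs S,Y) = 7
u_1(C vs S,Y) = 6
u_1(D vs S,Y) = 6
u_1(E vs S,Y) = 0
max payoff 7 at {B}

BR_1 = {B}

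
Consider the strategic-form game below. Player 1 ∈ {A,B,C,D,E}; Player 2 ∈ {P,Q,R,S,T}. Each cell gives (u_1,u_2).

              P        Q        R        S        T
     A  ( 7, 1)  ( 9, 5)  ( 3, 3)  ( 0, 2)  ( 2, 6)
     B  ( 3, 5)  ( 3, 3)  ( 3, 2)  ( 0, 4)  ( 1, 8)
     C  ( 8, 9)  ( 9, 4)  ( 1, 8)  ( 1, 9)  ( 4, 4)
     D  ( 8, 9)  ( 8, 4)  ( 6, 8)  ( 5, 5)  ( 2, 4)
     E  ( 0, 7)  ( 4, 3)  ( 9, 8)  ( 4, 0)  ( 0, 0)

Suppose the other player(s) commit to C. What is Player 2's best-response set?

argmax u_2 = {P,S}

u_2(P vs C) = 9
u_2(Q vs C) = 4
u_2(R vs C) = 8
u_2(S vs C) = 9
u_2(T vs C) = 4
max payoff 9 at {P,S}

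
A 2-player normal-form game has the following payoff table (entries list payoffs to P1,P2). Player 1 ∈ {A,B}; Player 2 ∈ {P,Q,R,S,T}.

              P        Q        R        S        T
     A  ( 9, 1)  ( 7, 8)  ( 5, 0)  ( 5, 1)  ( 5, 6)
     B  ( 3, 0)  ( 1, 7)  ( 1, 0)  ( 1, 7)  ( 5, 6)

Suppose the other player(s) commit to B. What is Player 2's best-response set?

P2 best: {Q,S}

u_2(P vs B) = 0
u_2(Q vs B) = 7
u_2(R vs B) = 0
u_2(S vs B) = 7
u_2(T vs B) = 6
max payoff 7 at {Q,S}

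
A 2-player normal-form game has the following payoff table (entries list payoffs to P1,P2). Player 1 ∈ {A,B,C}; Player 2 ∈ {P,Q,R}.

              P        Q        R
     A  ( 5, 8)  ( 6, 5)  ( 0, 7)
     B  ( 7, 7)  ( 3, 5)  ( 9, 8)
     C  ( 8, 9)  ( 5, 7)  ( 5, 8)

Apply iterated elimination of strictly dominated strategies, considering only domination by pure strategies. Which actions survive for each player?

Survivors P1:{B,C} P2:{P,R}

P2 drop Q (P beats it: A:8>5 B:7>5 C:9>7)
P1 drop A (B beats it: P:7>5 R:9>0)
P1→{B,C} P2→{P,R}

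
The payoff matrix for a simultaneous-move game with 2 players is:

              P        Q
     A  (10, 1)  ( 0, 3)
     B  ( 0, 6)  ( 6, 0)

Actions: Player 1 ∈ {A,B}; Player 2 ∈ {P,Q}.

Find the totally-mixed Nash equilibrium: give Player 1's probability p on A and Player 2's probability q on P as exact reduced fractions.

P1 indiff ⇒ q·10+(1-q)·0 = q·0+(1-q)·6 ⇒ q(10) = (1-q)(6) ⇒ q = 3/8
P2 indiff ⇒ p·1+(1-p)·6 = p·3+(1-p)·0 ⇒ p(-2) = (1-p)(-6) ⇒ p = 3/4

P1 mixes 3/4 on A; P2 mixes 3/8 on P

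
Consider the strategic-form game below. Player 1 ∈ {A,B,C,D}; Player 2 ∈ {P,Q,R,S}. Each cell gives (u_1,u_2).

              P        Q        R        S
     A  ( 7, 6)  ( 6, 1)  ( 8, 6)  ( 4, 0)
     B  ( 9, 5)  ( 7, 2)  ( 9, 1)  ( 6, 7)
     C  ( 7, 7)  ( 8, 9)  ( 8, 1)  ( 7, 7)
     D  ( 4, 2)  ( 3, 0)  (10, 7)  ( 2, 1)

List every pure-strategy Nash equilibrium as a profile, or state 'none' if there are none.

Nash profiles: (C,Q), (D,R)

(A,P): not NE [P1→B gives 9>7]
(A,Q): not NE [P1→C gives 8>6; P2→R gives 6>1]
(A,R): not NE [P1→D gives 10>8]
(A,S): not NE [P1→C gives 7>4; P2→R gives 6>0]
(B,P): not NE [P2→S gives 7>5]
(B,Q): not NE [P1→C gives 8>7; P2→S gives 7>2]
(B,R): not NE [P1→D gives 10>9; P2→S gives 7>1]
(B,S): not NE [P1→C gives 7>6]
(C,P): not NE [P1→B gives 9>7; P2→Q gives 9>7]
(C,Q): NE
(C,R): not NE [P1→D gives 10>8; P2→Q gives 9>1]
(C,S): not NE [P2→Q gives 9>7]
(D,P): not NE [P1→B gives 9>4; P2→R gives 7>2]
(D,Q): not NE [P1→C gives 8>3; P2→R gives 7>0]
(D,R): NE
(D,S): not NE [P1→C gives 7>2; P2→R gives 7>1]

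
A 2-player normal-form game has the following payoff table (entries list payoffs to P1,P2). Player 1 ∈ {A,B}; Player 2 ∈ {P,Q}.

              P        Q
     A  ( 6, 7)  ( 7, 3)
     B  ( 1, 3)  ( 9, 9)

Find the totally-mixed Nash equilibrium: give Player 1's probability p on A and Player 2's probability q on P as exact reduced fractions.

p=3/5, q=2/7

P1 indiff ⇒ q·6+(1-q)·7 = q·1+(1-q)·9 ⇒ q(5) = (1-q)(2) ⇒ q = 2/7
P2 indiff ⇒ p·7+(1-p)·3 = p·3+(1-p)·9 ⇒ p(4) = (1-p)(6) ⇒ p = 3/5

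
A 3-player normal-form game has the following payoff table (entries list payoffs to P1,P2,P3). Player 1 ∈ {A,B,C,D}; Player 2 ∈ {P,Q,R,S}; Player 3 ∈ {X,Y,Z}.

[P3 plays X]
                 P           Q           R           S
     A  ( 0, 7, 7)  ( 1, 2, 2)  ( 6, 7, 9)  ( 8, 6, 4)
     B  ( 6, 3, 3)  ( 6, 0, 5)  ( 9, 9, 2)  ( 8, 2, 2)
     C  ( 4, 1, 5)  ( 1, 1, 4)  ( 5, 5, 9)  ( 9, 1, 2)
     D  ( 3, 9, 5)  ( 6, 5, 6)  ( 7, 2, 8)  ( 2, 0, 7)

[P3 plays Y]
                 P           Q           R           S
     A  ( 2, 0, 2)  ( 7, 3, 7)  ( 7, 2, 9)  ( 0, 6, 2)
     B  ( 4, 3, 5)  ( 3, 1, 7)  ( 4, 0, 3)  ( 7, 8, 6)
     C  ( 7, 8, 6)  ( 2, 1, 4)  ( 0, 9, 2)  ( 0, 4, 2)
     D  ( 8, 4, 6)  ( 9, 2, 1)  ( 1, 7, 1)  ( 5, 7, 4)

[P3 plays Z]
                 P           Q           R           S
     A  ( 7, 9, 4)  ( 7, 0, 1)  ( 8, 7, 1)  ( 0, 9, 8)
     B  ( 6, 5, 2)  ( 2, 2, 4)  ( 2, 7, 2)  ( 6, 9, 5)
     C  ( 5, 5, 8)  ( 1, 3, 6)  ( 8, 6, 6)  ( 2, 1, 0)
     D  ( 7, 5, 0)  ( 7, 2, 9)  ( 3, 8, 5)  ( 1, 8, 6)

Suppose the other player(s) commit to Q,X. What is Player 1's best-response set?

u_1(A vs Q,X) = 1
u_1(B vs Q,X) = 6
u_1(C vs Q,X) = 1
u_1(D vs Q,X) = 6
max payoff 6 at {B,D}

BR_1 = {B,D}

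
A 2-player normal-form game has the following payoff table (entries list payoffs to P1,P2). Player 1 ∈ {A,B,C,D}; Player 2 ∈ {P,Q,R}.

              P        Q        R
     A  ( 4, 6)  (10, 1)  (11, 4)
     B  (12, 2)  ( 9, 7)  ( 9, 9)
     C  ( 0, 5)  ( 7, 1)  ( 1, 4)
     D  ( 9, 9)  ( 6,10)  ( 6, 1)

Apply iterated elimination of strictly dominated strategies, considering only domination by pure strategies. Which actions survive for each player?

IESDS → P1:{A,B} P2:{P,R}

P1 drop C (A beats it: P:4>0 Q:10>7 R:11>1)
P1 drop D (B beats it: P:12>9 Q:9>6 R:9>6)
P2 drop Q (R beats it: A:4>1 B:9>7)
P1→{A,B} P2→{P,R}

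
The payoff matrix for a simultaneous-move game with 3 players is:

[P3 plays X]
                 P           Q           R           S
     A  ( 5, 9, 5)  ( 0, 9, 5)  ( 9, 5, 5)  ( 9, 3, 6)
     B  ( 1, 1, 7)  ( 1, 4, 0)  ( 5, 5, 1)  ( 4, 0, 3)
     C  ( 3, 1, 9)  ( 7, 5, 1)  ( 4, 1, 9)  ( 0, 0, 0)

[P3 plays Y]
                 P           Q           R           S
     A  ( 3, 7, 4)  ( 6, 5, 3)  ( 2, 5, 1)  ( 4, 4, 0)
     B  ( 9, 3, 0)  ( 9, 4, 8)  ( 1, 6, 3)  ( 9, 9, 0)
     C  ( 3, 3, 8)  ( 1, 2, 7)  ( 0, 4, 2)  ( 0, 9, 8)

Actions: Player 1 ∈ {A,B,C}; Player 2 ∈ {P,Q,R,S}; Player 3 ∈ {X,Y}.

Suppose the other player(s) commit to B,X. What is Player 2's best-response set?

P2 best: {R}

u_2(P vs B,X) = 1
u_2(Q vs B,X) = 4
u_2(R vs B,X) = 5
u_2(S vs B,X) = 0
max payoff 5 at {R}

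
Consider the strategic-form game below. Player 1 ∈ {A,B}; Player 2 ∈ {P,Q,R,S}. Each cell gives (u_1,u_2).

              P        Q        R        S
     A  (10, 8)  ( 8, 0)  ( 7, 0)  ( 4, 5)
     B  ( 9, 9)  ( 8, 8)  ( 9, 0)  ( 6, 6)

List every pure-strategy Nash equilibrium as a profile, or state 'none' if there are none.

(A,P): NE
(A,Q): not NE [P2→P gives 8>0]
(A,R): not NE [P1→B gives 9>7; P2→P gives 8>0]
(A,S): not NE [P1→B gives 6>4; P2→P gives 8>5]
(B,P): not NE [P1→A gives 10>9]
(B,Q): not NE [P2→P gives 9>8]
(B,R): not NE [P2→P gives 9>0]
(B,S): not NE [P2→P gives 9>6]

PSNE = {(A,P)}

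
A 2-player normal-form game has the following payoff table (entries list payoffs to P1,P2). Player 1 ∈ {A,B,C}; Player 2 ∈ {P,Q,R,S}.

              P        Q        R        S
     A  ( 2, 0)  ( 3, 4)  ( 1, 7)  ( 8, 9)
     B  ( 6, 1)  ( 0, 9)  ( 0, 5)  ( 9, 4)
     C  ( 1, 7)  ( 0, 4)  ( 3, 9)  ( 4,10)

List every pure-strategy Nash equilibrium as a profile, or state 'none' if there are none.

Equilibria: none

(A,P): not NE [P1→B gives 6>2; P2→S gives 9>0]
(A,Q): not NE [P2→S gives 9>4]
(A,R): not NE [P1→C gives 3>1; P2→S gives 9>7]
(A,S): not NE [P1→B gives 9>8]
(B,P): not NE [P2→Q gives 9>1]
(B,Q): not NE [P1→A gives 3>0]
(B,R): not NE [P1→C gives 3>0; P2→Q gives 9>5]
(B,S): not NE [P2→Q gives 9>4]
(C,P): not NE [P1→B gives 6>1; P2→S gives 10>7]
(C,Q): not NE [P1→A gives 3>0; P2→S gives 10>4]
(C,R): not NE [P2→S gives 10>9]
(C,S): not NE [P1→B gives 9>4]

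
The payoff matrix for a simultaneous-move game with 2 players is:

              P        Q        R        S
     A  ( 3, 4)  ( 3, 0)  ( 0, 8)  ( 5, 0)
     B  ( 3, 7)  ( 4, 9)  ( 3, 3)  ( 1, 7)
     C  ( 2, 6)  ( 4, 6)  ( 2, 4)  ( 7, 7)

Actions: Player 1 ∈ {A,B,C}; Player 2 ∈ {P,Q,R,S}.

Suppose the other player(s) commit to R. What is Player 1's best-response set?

u_1(A vs R) = 0
u_1(B vs R) = 3
u_1(C vs R) = 2
max payoff 3 at {B}

P1 best: {B}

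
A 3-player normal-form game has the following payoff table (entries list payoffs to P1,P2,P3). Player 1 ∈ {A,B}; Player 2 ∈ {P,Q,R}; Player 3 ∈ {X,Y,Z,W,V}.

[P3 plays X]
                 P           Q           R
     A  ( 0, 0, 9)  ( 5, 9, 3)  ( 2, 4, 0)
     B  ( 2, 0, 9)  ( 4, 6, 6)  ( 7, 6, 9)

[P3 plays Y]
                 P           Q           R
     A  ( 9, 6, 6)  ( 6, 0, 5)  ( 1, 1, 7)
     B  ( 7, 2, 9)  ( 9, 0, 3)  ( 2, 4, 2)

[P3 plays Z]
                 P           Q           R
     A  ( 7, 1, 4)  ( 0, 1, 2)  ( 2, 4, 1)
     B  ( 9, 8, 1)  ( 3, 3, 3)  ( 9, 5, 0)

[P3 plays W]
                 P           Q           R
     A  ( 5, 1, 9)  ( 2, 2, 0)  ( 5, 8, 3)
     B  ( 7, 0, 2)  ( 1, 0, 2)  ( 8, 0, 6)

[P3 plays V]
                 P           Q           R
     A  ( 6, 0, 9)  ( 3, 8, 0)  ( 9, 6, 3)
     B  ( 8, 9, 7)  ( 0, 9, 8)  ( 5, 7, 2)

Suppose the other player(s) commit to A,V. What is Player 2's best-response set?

u_2(P vs A,V) = 0
u_2(Q vs A,V) = 8
u_2(R vs A,V) = 6
max payoff 8 at {Q}

BR_2 = {Q}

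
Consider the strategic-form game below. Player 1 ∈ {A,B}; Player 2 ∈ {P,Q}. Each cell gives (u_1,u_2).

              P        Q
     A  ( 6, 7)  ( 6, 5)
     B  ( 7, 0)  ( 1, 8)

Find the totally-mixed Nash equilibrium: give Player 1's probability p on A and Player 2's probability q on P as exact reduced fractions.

P1 indiff ⇒ q·6+(1-q)·6 = q·7+(1-q)·1 ⇒ q(-1) = (1-q)(-5) ⇒ q = 5/6
P2 indiff ⇒ p·7+(1-p)·0 = p·5+(1-p)·8 ⇒ p(2) = (1-p)(8) ⇒ p = 4/5

(p,q) = (4/5, 5/6)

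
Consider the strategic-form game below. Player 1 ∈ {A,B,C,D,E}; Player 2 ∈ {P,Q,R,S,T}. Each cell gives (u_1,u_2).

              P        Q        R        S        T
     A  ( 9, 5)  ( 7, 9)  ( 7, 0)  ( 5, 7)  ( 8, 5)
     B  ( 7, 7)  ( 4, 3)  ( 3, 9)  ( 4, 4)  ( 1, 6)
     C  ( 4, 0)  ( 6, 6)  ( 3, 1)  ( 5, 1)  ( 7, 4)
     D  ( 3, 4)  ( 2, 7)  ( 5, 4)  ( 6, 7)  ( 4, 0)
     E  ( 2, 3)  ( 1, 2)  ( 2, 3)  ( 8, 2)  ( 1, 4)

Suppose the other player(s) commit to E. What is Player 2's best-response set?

argmax u_2 = {T}

u_2(P vs E) = 3
u_2(Q vs E) = 2
u_2(R vs E) = 3
u_2(S vs E) = 2
u_2(T vs E) = 4
max payoff 4 at {T}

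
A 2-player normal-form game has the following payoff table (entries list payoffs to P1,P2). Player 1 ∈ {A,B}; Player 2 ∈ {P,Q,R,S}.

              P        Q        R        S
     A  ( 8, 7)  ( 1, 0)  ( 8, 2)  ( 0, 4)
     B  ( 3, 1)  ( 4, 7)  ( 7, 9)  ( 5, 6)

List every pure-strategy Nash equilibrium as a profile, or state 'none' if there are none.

(A,P): NE
(A,Q): not NE [P1→B gives 4>1; P2→P gives 7>0]
(A,R): not NE [P2→P gives 7>2]
(A,S): not NE [P1→B gives 5>0; P2→P gives 7>4]
(B,P): not NE [P1→A gives 8>3; P2→R gives 9>1]
(B,Q): not NE [P2→R gives 9>7]
(B,R): not NE [P1→A gives 8>7]
(B,S): not NE [P2→R gives 9>6]

Nash profiles: (A,P)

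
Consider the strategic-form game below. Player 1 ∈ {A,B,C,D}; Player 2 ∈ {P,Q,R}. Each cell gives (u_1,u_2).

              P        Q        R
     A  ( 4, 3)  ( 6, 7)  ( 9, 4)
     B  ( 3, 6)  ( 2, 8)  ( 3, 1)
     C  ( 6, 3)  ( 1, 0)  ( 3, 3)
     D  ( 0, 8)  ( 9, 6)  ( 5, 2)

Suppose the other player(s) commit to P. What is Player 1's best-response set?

u_1(A vs P) = 4
u_1(B vs P) = 3
u_1(C vs P) = 6
u_1(D vs P) = 0
max payoff 6 at {C}

BR_1 = {C}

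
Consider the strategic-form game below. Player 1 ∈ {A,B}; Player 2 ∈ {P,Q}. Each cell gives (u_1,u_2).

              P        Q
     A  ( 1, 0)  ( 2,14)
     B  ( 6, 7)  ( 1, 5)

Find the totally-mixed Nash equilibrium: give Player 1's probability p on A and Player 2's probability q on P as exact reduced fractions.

P1 indiff ⇒ q·1+(1-q)·2 = q·6+(1-q)·1 ⇒ q(-5) = (1-q)(-1) ⇒ q = 1/6
P2 indiff ⇒ p·0+(1-p)·7 = p·14+(1-p)·5 ⇒ p(-14) = (1-p)(-2) ⇒ p = 1/8

(p,q) = (1/8, 1/6)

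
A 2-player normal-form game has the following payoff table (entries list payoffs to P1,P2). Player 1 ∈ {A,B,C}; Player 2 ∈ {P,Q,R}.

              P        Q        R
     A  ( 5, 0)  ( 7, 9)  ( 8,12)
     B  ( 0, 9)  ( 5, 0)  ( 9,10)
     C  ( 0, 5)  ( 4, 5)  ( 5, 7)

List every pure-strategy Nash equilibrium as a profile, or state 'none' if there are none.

NE set: (B,R)

(A,P): not NE [P2→R gives 12>0]
(A,Q): not NE [P2→R gives 12>9]
(A,R): not NE [P1→B gives 9>8]
(B,P): not NE [P1→A gives 5>0; P2→R gives 10>9]
(B,Q): not NE [P1→A gives 7>5; P2→R gives 10>0]
(B,R): NE
(C,P): not NE [P1→A gives 5>0; P2→R gives 7>5]
(C,Q): not NE [P1→A gives 7>4; P2→R gives 7>5]
(C,R): not NE [P1→B gives 9>5]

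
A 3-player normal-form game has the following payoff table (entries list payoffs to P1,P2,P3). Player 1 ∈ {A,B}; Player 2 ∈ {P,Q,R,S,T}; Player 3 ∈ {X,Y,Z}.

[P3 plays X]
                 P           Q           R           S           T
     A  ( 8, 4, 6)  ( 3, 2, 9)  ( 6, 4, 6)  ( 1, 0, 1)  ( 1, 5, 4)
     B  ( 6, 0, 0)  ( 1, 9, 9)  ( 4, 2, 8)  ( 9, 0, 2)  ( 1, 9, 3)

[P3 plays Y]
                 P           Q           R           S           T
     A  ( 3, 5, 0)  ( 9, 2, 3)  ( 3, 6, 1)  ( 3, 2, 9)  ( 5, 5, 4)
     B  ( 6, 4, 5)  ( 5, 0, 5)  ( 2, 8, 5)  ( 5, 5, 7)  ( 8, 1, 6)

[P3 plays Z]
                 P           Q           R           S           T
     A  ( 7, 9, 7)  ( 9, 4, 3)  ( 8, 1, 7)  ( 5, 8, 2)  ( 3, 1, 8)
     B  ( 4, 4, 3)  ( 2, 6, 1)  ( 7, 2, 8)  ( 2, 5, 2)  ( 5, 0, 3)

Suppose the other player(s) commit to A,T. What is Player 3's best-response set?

argmax u_3 = {Z}

u_3(X vs A,T) = 4
u_3(Y vs A,T) = 4
u_3(Z vs A,T) = 8
max payoff 8 at {Z}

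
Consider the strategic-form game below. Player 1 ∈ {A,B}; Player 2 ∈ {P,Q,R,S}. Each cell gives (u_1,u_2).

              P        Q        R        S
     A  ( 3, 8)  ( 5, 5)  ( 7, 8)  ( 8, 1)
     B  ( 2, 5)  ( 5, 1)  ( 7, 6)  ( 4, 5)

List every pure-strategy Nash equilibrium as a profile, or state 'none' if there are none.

(A,P): NE
(A,Q): not NE [P2→R gives 8>5]
(A,R): NE
(A,S): not NE [P2→R gives 8>1]
(B,P): not NE [P1→A gives 3>2; P2→R gives 6>5]
(B,Q): not NE [P2→R gives 6>1]
(B,R): NE
(B,S): not NE [P1→A gives 8>4; P2→R gives 6>5]

NE set: (A,P), (A,R), (B,R)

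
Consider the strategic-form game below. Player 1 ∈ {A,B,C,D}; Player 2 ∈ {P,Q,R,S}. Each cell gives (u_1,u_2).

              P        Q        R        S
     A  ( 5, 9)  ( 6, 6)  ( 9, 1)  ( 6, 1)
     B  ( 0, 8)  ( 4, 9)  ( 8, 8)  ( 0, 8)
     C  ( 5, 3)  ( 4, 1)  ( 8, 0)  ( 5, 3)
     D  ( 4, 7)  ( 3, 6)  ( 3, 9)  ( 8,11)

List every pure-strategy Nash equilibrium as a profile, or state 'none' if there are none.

PSNE = {(A,P), (C,P), (D,S)}

(A,P): NE
(A,Q): not NE [P2→P gives 9>6]
(A,R): not NE [P2→P gives 9>1]
(A,S): not NE [P1→D gives 8>6; P2→P gives 9>1]
(B,P): not NE [P1→C gives 5>0; P2→Q gives 9>8]
(B,Q): not NE [P1→A gives 6>4]
(B,R): not NE [P1→A gives 9>8; P2→Q gives 9>8]
(B,S): not NE [P1→D gives 8>0; P2→Q gives 9>8]
(C,P): NE
(C,Q): not NE [P1→A gives 6>4; P2→S gives 3>1]
(C,R): not NE [P1→A gives 9>8; P2→S gives 3>0]
(C,S): not NE [P1→D gives 8>5]
(D,P): not NE [P1→C gives 5>4; P2→S gives 11>7]
(D,Q): not NE [P1→A gives 6>3; P2→S gives 11>6]
(D,R): not NE [P1→A gives 9>3; P2→S gives 11>9]
(D,S): NE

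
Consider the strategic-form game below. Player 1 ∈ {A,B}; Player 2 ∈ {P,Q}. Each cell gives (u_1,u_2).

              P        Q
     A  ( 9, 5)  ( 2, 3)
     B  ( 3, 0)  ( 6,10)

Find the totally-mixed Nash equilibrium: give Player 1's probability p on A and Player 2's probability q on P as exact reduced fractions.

p=5/6, q=2/5

P1 indiff ⇒ q·9+(1-q)·2 = q·3+(1-q)·6 ⇒ q(6) = (1-q)(4) ⇒ q = 2/5
P2 indiff ⇒ p·5+(1-p)·0 = p·3+(1-p)·10 ⇒ p(2) = (1-p)(10) ⇒ p = 5/6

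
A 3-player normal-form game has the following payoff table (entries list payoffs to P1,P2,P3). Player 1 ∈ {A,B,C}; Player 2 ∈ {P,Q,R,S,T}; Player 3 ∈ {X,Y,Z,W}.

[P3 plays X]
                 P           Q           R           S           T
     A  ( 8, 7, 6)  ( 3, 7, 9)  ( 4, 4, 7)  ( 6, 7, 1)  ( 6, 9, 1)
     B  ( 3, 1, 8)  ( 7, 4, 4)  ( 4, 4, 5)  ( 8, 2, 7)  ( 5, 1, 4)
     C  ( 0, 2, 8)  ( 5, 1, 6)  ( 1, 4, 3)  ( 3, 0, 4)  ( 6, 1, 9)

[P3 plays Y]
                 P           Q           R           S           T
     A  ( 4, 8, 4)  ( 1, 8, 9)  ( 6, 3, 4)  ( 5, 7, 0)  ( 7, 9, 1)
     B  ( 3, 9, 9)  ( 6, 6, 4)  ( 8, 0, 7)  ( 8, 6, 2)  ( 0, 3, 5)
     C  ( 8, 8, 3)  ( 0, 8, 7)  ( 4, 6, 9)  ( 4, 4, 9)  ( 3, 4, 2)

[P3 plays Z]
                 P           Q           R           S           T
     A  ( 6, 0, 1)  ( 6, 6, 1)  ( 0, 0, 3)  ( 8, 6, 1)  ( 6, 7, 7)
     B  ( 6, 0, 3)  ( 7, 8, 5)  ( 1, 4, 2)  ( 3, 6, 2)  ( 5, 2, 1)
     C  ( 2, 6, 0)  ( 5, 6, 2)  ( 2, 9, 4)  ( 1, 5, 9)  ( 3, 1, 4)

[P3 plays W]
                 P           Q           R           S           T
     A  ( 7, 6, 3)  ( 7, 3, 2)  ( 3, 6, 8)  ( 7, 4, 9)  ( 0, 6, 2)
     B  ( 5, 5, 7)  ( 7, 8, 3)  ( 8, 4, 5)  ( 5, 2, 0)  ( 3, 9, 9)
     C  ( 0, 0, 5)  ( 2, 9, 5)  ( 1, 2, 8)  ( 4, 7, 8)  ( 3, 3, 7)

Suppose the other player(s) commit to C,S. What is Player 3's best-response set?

P3 best: {Y,Z}

u_3(X vs C,S) = 4
u_3(Y vs C,S) = 9
u_3(Z vs C,S) = 9
u_3(W vs C,S) = 8
max payoff 9 at {Y,Z}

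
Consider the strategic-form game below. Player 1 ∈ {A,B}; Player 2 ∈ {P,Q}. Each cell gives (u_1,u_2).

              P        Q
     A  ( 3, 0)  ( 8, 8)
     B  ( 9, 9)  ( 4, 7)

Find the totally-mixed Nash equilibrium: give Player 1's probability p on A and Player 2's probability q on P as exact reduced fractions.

P1 indiff ⇒ q·3+(1-q)·8 = q·9+(1-q)·4 ⇒ q(-6) = (1-q)(-4) ⇒ q = 2/5
P2 indiff ⇒ p·0+(1-p)·9 = p·8+(1-p)·7 ⇒ p(-8) = (1-p)(-2) ⇒ p = 1/5

p=1/5, q=2/5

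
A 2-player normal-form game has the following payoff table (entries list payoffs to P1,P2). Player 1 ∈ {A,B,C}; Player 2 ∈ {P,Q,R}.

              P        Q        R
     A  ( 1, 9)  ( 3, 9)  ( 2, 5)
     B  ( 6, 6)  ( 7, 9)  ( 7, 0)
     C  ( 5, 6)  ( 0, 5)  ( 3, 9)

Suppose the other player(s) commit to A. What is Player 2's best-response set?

u_2(P vs A) = 9
u_2(Q vs A) = 9
u_2(R vs A) = 5
max payoff 9 at {P,Q}

P2 best: {P,Q}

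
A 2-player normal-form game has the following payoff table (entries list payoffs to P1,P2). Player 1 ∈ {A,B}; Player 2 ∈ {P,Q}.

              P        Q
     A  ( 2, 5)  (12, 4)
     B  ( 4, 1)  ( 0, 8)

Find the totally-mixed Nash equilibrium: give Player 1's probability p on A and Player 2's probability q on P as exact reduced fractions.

P1 indiff ⇒ q·2+(1-q)·12 = q·4+(1-q)·0 ⇒ q(-2) = (1-q)(-12) ⇒ q = 6/7
P2 indiff ⇒ p·5+(1-p)·1 = p·4+(1-p)·8 ⇒ p(1) = (1-p)(7) ⇒ p = 7/8

P1 mixes 7/8 on A; P2 mixes 6/7 on P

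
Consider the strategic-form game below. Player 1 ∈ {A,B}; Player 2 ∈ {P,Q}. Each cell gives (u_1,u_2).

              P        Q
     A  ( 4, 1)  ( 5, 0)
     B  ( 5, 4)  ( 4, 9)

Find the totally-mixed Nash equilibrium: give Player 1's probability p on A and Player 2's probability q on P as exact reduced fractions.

(p,q) = (5/6, 1/2)

P1 indiff ⇒ q·4+(1-q)·5 = q·5+(1-q)·4 ⇒ q(-1) = (1-q)(-1) ⇒ q = 1/2
P2 indiff ⇒ p·1+(1-p)·4 = p·0+(1-p)·9 ⇒ p(1) = (1-p)(5) ⇒ p = 5/6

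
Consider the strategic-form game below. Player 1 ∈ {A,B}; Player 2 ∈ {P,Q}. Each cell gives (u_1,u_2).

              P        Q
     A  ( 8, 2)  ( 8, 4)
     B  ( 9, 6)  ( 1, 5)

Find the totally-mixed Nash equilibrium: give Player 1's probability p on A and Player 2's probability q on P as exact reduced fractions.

P1 indiff ⇒ q·8+(1-q)·8 = q·9+(1-q)·1 ⇒ q(-1) = (1-q)(-7) ⇒ q = 7/8
P2 indiff ⇒ p·2+(1-p)·6 = p·4+(1-p)·5 ⇒ p(-2) = (1-p)(-1) ⇒ p = 1/3

P1 mixes 1/3 on A; P2 mixes 7/8 on P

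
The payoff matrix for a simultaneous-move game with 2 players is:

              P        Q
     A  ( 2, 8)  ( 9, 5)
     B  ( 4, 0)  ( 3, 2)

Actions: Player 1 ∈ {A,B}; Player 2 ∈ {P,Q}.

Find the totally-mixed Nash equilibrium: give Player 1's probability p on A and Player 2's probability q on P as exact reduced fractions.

P1 indiff ⇒ q·2+(1-q)·9 = q·4+(1-q)·3 ⇒ q(-2) = (1-q)(-6) ⇒ q = 3/4
P2 indiff ⇒ p·8+(1-p)·0 = p·5+(1-p)·2 ⇒ p(3) = (1-p)(2) ⇒ p = 2/5

(p,q) = (2/5, 3/4)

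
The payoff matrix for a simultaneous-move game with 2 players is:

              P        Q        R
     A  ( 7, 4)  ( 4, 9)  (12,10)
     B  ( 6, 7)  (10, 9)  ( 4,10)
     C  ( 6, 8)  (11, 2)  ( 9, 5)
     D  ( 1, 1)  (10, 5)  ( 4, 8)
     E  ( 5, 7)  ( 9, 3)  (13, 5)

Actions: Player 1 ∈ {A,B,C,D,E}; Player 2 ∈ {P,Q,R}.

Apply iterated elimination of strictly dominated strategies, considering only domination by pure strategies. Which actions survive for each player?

IESDS → P1:{A,E} P2:{P,R}

P1 drop D (C beats it: P:6>1 Q:11>10 R:9>4)
P2 drop Q (R beats it: A:10>9 B:10>9 C:5>2 E:5>3)
P1 drop B (A beats it: P:7>6 R:12>4)
P1 drop C (A beats it: P:7>6 R:12>9)
P1→{A,E} P2→{P,R}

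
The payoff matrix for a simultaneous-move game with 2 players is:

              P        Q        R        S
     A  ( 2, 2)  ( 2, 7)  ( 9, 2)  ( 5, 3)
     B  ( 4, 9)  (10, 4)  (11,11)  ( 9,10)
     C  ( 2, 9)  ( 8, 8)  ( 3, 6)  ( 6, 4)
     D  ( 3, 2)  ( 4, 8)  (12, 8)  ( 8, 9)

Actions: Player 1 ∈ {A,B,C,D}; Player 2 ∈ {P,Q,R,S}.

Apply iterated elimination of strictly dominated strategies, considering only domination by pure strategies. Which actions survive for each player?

IESDS → P1:{B,D} P2:{R,S}

P1 drop A (B beats it: P:4>2 Q:10>2 R:11>9 S:9>5)
P1 drop C (B beats it: P:4>2 Q:10>8 R:11>3 S:9>6)
P2 drop P (R beats it: B:11>9 D:8>2)
P2 drop Q (S beats it: B:10>4 D:9>8)
P1→{B,D} P2→{R,S}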